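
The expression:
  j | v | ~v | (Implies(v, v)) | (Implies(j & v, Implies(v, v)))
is always true.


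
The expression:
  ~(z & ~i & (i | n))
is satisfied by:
  {i: True, z: False, n: False}
  {z: False, n: False, i: False}
  {i: True, n: True, z: False}
  {n: True, z: False, i: False}
  {i: True, z: True, n: False}
  {z: True, i: False, n: False}
  {i: True, n: True, z: True}


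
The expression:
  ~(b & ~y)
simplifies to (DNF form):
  y | ~b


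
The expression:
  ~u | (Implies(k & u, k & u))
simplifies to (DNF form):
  True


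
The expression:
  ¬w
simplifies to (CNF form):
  ¬w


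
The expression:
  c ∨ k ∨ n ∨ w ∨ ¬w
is always true.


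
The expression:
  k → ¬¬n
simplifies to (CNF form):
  n ∨ ¬k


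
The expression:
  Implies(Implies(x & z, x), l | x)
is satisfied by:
  {x: True, l: True}
  {x: True, l: False}
  {l: True, x: False}


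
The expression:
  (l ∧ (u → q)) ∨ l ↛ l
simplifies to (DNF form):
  (l ∧ q) ∨ (l ∧ ¬u)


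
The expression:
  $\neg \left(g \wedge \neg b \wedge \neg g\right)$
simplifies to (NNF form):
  $\text{True}$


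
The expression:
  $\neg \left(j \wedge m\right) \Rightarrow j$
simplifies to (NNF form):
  $j$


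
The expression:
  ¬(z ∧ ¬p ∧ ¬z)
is always true.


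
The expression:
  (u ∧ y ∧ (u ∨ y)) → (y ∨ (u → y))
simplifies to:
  True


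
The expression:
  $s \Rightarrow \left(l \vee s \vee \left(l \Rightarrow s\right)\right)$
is always true.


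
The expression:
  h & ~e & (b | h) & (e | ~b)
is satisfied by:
  {h: True, b: False, e: False}


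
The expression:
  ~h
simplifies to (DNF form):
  ~h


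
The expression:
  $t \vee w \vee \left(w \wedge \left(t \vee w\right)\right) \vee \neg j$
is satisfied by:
  {t: True, w: True, j: False}
  {t: True, w: False, j: False}
  {w: True, t: False, j: False}
  {t: False, w: False, j: False}
  {j: True, t: True, w: True}
  {j: True, t: True, w: False}
  {j: True, w: True, t: False}


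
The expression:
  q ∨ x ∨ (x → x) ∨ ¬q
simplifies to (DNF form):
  True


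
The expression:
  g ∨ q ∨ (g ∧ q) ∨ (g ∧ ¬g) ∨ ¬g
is always true.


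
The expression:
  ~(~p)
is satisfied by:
  {p: True}


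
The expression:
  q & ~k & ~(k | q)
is never true.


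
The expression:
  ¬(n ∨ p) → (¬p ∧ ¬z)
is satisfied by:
  {n: True, p: True, z: False}
  {n: True, p: False, z: False}
  {p: True, n: False, z: False}
  {n: False, p: False, z: False}
  {n: True, z: True, p: True}
  {n: True, z: True, p: False}
  {z: True, p: True, n: False}


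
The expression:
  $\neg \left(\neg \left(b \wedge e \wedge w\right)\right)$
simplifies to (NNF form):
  $b \wedge e \wedge w$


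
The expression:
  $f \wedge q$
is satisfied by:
  {f: True, q: True}


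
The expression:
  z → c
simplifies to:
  c ∨ ¬z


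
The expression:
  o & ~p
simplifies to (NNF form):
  o & ~p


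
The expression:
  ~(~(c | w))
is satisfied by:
  {c: True, w: True}
  {c: True, w: False}
  {w: True, c: False}


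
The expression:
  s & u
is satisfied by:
  {u: True, s: True}


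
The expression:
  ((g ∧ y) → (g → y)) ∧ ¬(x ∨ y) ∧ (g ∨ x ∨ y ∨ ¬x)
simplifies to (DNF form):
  ¬x ∧ ¬y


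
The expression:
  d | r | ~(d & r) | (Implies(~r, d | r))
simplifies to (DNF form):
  True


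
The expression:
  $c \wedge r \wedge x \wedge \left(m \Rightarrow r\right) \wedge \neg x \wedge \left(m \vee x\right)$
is never true.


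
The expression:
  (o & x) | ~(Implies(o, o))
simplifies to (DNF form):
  o & x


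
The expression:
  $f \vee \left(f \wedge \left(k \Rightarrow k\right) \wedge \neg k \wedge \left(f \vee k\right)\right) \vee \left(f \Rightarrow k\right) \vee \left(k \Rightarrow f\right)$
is always true.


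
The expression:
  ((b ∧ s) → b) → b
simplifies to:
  b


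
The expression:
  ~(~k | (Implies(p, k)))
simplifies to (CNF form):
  False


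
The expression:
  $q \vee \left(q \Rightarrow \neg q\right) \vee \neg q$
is always true.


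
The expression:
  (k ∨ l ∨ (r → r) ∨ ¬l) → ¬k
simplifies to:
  ¬k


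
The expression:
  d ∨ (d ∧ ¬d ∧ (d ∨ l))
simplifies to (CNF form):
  d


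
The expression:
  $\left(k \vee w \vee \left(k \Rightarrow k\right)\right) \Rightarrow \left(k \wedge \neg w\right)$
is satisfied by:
  {k: True, w: False}


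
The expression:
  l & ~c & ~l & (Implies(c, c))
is never true.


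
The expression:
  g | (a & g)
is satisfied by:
  {g: True}


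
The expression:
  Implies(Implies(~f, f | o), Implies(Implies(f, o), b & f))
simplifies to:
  ~o | (b & f)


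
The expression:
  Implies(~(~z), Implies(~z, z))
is always true.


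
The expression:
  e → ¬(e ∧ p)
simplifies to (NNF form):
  ¬e ∨ ¬p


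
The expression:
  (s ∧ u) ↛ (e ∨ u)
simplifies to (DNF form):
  False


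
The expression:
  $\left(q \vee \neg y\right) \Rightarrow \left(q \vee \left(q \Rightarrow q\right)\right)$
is always true.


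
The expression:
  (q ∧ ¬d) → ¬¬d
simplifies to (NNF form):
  d ∨ ¬q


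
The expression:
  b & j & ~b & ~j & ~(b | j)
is never true.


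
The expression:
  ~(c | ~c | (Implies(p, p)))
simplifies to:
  False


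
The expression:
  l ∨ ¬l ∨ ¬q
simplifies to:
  True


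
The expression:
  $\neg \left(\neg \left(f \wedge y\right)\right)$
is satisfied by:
  {f: True, y: True}


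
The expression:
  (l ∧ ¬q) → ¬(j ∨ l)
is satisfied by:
  {q: True, l: False}
  {l: False, q: False}
  {l: True, q: True}


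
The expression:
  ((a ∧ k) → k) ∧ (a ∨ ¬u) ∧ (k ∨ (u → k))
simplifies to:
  (a ∧ k) ∨ ¬u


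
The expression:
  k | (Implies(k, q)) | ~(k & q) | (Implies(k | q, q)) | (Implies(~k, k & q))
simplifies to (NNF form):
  True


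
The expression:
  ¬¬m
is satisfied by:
  {m: True}


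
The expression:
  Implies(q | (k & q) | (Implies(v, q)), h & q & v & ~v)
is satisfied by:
  {v: True, q: False}


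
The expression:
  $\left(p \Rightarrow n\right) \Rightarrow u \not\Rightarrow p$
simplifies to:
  $\left(p \wedge \neg n\right) \vee \left(u \wedge \neg p\right)$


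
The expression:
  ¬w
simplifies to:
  ¬w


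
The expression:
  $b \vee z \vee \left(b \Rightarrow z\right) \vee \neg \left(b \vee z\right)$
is always true.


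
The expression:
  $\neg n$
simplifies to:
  $\neg n$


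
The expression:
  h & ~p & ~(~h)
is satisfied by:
  {h: True, p: False}


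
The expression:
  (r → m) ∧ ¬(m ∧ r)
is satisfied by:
  {r: False}


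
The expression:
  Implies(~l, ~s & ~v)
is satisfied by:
  {l: True, v: False, s: False}
  {l: True, s: True, v: False}
  {l: True, v: True, s: False}
  {l: True, s: True, v: True}
  {s: False, v: False, l: False}


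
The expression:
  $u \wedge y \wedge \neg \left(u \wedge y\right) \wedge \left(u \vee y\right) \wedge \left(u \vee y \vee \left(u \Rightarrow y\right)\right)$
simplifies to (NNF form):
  $\text{False}$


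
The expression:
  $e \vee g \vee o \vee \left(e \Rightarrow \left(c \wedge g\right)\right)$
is always true.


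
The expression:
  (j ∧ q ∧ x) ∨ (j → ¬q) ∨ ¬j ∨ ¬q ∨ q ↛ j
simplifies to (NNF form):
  x ∨ ¬j ∨ ¬q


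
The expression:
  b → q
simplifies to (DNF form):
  q ∨ ¬b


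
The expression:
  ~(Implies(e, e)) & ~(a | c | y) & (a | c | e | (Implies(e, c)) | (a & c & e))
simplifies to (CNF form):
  False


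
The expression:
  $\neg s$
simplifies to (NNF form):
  $\neg s$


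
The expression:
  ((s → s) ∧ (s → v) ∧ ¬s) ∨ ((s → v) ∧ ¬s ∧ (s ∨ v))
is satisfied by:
  {s: False}


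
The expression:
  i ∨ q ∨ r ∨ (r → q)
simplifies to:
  True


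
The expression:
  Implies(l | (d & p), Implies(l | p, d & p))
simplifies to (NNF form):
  ~l | (d & p)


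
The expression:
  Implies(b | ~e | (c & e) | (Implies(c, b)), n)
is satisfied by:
  {n: True}


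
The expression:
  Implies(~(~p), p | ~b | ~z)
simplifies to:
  True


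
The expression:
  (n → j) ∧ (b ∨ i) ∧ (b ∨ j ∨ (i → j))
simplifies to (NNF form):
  (b ∧ j) ∨ (b ∧ ¬n) ∨ (i ∧ j)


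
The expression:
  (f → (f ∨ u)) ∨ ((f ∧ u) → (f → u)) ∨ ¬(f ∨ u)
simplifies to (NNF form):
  True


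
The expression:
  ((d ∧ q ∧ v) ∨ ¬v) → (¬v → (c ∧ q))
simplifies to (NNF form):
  v ∨ (c ∧ q)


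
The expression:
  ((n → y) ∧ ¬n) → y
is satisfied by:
  {n: True, y: True}
  {n: True, y: False}
  {y: True, n: False}


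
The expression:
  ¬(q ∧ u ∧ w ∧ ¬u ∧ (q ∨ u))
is always true.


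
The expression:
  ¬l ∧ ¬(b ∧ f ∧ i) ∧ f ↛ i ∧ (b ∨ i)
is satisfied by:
  {b: True, f: True, i: False, l: False}


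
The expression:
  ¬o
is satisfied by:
  {o: False}


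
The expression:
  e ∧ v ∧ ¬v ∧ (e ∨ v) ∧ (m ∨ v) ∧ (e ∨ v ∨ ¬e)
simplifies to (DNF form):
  False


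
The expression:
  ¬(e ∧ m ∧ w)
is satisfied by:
  {w: False, m: False, e: False}
  {e: True, w: False, m: False}
  {m: True, w: False, e: False}
  {e: True, m: True, w: False}
  {w: True, e: False, m: False}
  {e: True, w: True, m: False}
  {m: True, w: True, e: False}


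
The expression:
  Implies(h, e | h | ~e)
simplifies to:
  True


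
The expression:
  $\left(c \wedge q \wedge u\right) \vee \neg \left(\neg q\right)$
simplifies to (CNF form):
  $q$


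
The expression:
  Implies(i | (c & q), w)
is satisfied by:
  {w: True, c: False, i: False, q: False}
  {q: True, w: True, c: False, i: False}
  {w: True, c: True, q: False, i: False}
  {q: True, w: True, c: True, i: False}
  {i: True, w: True, q: False, c: False}
  {i: True, w: True, q: True, c: False}
  {i: True, w: True, c: True, q: False}
  {i: True, q: True, w: True, c: True}
  {i: False, c: False, w: False, q: False}
  {q: True, i: False, c: False, w: False}
  {c: True, i: False, w: False, q: False}


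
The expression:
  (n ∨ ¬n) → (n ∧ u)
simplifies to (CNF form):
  n ∧ u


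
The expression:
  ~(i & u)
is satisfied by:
  {u: False, i: False}
  {i: True, u: False}
  {u: True, i: False}


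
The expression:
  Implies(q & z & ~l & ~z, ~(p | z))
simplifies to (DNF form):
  True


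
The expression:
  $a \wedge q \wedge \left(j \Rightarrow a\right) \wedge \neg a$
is never true.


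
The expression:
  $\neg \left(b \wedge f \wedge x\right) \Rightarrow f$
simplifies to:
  $f$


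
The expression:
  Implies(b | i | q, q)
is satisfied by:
  {q: True, b: False, i: False}
  {i: True, q: True, b: False}
  {q: True, b: True, i: False}
  {i: True, q: True, b: True}
  {i: False, b: False, q: False}


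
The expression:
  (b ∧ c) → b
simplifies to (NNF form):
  True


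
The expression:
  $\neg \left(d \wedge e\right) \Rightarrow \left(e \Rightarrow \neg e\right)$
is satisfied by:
  {d: True, e: False}
  {e: False, d: False}
  {e: True, d: True}


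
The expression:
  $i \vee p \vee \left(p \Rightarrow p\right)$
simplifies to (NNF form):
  $\text{True}$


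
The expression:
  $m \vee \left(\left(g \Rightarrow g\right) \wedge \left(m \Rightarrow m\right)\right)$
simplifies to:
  $\text{True}$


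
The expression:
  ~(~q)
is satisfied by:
  {q: True}


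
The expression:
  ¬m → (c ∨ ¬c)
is always true.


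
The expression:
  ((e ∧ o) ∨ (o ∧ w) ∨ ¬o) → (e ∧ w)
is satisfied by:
  {o: True, e: True, w: True}
  {e: True, w: True, o: False}
  {o: True, w: False, e: False}


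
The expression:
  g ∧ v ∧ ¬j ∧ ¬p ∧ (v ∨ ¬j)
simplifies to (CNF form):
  g ∧ v ∧ ¬j ∧ ¬p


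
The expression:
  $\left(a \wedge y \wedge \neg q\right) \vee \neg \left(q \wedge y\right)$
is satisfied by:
  {q: False, y: False}
  {y: True, q: False}
  {q: True, y: False}


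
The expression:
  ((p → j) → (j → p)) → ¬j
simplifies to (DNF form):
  ¬j ∨ ¬p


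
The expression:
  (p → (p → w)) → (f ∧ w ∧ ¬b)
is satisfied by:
  {f: True, p: True, w: False, b: False}
  {p: True, b: False, f: False, w: False}
  {b: True, f: True, p: True, w: False}
  {b: True, p: True, f: False, w: False}
  {w: True, f: True, p: True, b: False}
  {w: True, f: True, b: False, p: False}


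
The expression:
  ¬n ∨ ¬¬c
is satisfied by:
  {c: True, n: False}
  {n: False, c: False}
  {n: True, c: True}


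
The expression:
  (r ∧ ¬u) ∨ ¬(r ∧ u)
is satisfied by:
  {u: False, r: False}
  {r: True, u: False}
  {u: True, r: False}


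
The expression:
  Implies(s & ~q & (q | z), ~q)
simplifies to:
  True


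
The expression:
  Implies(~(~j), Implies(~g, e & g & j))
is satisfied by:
  {g: True, j: False}
  {j: False, g: False}
  {j: True, g: True}


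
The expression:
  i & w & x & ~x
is never true.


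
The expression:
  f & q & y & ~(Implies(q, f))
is never true.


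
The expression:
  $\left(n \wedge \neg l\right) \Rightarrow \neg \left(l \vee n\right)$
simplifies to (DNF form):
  $l \vee \neg n$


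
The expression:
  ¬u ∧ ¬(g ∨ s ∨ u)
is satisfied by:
  {g: False, u: False, s: False}


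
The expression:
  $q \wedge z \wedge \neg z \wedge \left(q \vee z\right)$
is never true.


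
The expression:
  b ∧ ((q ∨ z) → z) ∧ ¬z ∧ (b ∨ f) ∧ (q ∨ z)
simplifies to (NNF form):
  False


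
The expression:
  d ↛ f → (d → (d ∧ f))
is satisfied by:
  {f: True, d: False}
  {d: False, f: False}
  {d: True, f: True}


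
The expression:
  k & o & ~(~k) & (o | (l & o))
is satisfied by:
  {o: True, k: True}


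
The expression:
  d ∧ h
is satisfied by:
  {h: True, d: True}


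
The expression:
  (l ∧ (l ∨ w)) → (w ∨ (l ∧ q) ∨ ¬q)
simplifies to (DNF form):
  True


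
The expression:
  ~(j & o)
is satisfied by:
  {o: False, j: False}
  {j: True, o: False}
  {o: True, j: False}


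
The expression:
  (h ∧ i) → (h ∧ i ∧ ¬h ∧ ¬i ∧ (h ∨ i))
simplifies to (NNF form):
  ¬h ∨ ¬i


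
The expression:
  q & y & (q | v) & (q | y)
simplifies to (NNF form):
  q & y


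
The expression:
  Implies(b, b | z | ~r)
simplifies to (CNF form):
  True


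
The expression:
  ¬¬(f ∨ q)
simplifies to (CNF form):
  f ∨ q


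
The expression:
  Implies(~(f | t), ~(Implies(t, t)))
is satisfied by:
  {t: True, f: True}
  {t: True, f: False}
  {f: True, t: False}


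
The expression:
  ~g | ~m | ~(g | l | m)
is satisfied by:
  {g: False, m: False}
  {m: True, g: False}
  {g: True, m: False}


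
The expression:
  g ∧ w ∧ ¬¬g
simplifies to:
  g ∧ w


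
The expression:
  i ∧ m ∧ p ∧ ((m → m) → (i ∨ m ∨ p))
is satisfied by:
  {m: True, p: True, i: True}


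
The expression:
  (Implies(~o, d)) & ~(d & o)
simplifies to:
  (d & ~o) | (o & ~d)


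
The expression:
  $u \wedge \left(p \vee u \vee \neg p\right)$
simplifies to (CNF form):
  $u$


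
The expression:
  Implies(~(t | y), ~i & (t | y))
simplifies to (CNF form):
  t | y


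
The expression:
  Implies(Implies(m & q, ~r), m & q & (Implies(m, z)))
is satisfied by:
  {m: True, r: True, z: True, q: True}
  {m: True, r: True, q: True, z: False}
  {m: True, z: True, q: True, r: False}


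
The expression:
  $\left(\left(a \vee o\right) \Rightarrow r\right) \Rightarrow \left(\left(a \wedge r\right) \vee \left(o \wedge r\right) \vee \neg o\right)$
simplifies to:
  $\text{True}$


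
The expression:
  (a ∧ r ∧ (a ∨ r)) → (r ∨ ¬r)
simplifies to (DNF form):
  True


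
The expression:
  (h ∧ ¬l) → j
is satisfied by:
  {l: True, j: True, h: False}
  {l: True, j: False, h: False}
  {j: True, l: False, h: False}
  {l: False, j: False, h: False}
  {h: True, l: True, j: True}
  {h: True, l: True, j: False}
  {h: True, j: True, l: False}


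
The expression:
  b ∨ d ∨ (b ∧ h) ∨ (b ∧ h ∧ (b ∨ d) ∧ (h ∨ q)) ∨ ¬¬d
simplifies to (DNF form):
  b ∨ d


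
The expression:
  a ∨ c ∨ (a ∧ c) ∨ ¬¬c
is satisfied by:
  {a: True, c: True}
  {a: True, c: False}
  {c: True, a: False}


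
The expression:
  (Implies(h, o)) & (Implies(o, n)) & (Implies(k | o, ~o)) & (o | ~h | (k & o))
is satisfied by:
  {o: False, h: False}


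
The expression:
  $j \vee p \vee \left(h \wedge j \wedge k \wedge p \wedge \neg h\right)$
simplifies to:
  $j \vee p$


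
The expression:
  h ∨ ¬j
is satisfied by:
  {h: True, j: False}
  {j: False, h: False}
  {j: True, h: True}


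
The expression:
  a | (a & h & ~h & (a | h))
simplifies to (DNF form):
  a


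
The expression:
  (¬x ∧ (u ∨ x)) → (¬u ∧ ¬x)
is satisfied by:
  {x: True, u: False}
  {u: False, x: False}
  {u: True, x: True}


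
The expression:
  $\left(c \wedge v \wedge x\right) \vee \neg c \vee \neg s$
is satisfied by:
  {v: True, x: True, s: False, c: False}
  {v: True, x: False, s: False, c: False}
  {x: True, v: False, s: False, c: False}
  {v: False, x: False, s: False, c: False}
  {v: True, c: True, x: True, s: False}
  {v: True, c: True, x: False, s: False}
  {c: True, x: True, v: False, s: False}
  {c: True, v: False, x: False, s: False}
  {v: True, s: True, x: True, c: False}
  {v: True, s: True, x: False, c: False}
  {s: True, x: True, v: False, c: False}
  {s: True, v: False, x: False, c: False}
  {v: True, c: True, s: True, x: True}


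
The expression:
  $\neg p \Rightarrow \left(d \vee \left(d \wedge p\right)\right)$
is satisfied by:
  {d: True, p: True}
  {d: True, p: False}
  {p: True, d: False}


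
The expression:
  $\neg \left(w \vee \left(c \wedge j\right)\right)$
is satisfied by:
  {c: False, w: False, j: False}
  {j: True, c: False, w: False}
  {c: True, j: False, w: False}


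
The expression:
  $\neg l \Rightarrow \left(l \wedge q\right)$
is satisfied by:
  {l: True}


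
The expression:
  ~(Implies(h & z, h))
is never true.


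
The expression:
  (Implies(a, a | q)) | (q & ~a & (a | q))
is always true.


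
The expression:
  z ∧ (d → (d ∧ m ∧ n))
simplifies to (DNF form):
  (z ∧ ¬d) ∨ (m ∧ n ∧ z) ∨ (m ∧ z ∧ ¬d) ∨ (n ∧ z ∧ ¬d)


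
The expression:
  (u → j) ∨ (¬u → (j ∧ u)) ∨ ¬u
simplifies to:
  True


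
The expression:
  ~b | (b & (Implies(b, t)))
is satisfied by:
  {t: True, b: False}
  {b: False, t: False}
  {b: True, t: True}


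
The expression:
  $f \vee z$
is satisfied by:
  {z: True, f: True}
  {z: True, f: False}
  {f: True, z: False}


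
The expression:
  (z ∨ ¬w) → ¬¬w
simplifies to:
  w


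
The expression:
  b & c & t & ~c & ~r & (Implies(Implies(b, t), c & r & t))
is never true.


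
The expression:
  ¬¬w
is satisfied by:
  {w: True}


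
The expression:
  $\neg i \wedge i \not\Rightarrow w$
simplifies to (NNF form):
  $\text{False}$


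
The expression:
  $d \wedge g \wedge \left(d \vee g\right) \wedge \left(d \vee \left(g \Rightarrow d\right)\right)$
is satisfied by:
  {d: True, g: True}


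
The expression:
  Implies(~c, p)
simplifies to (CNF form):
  c | p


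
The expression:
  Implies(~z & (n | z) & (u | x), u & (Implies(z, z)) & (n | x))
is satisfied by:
  {z: True, u: True, x: False, n: False}
  {z: True, x: False, u: False, n: False}
  {u: True, z: False, x: False, n: False}
  {z: False, x: False, u: False, n: False}
  {n: True, z: True, u: True, x: False}
  {n: True, z: True, x: False, u: False}
  {n: True, u: True, z: False, x: False}
  {n: True, z: False, x: False, u: False}
  {z: True, x: True, u: True, n: False}
  {z: True, x: True, n: False, u: False}
  {x: True, u: True, n: False, z: False}
  {x: True, n: False, u: False, z: False}
  {z: True, x: True, n: True, u: True}
  {z: True, x: True, n: True, u: False}
  {x: True, n: True, u: True, z: False}


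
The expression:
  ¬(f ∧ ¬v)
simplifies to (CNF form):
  v ∨ ¬f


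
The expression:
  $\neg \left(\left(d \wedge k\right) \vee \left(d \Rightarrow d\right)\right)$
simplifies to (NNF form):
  $\text{False}$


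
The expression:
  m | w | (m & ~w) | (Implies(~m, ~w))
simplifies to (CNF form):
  True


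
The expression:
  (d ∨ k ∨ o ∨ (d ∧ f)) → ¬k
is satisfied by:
  {k: False}


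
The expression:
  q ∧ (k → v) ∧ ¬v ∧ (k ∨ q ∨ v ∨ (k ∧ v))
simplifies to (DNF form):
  q ∧ ¬k ∧ ¬v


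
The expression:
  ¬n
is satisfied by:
  {n: False}


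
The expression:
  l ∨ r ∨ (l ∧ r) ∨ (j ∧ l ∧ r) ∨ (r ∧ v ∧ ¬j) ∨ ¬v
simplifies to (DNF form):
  l ∨ r ∨ ¬v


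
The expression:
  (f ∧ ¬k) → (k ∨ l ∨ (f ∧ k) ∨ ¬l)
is always true.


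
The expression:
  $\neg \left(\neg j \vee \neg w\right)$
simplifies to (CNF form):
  $j \wedge w$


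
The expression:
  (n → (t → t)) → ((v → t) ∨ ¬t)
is always true.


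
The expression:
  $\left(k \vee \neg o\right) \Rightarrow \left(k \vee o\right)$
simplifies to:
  $k \vee o$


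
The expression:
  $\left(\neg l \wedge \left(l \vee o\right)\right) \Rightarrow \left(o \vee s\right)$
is always true.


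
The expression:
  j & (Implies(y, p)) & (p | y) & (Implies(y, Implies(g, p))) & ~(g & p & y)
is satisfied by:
  {p: True, j: True, g: False, y: False}
  {p: True, j: True, y: True, g: False}
  {p: True, j: True, g: True, y: False}


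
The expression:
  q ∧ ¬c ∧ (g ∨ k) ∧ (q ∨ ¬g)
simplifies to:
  q ∧ ¬c ∧ (g ∨ k)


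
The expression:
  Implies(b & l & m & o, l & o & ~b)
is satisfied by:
  {l: False, m: False, o: False, b: False}
  {b: True, l: False, m: False, o: False}
  {o: True, l: False, m: False, b: False}
  {b: True, o: True, l: False, m: False}
  {m: True, b: False, l: False, o: False}
  {b: True, m: True, l: False, o: False}
  {o: True, m: True, b: False, l: False}
  {b: True, o: True, m: True, l: False}
  {l: True, o: False, m: False, b: False}
  {b: True, l: True, o: False, m: False}
  {o: True, l: True, b: False, m: False}
  {b: True, o: True, l: True, m: False}
  {m: True, l: True, o: False, b: False}
  {b: True, m: True, l: True, o: False}
  {o: True, m: True, l: True, b: False}


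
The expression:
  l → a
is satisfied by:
  {a: True, l: False}
  {l: False, a: False}
  {l: True, a: True}


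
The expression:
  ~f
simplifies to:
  ~f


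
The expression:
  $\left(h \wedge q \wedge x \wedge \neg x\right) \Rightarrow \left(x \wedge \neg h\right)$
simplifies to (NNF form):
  $\text{True}$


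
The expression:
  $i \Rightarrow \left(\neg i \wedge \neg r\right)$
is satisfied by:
  {i: False}


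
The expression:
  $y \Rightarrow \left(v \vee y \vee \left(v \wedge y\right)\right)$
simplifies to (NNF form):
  $\text{True}$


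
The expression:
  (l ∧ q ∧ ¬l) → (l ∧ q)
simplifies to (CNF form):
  True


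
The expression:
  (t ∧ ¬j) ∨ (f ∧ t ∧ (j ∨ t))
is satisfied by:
  {t: True, f: True, j: False}
  {t: True, f: False, j: False}
  {t: True, j: True, f: True}


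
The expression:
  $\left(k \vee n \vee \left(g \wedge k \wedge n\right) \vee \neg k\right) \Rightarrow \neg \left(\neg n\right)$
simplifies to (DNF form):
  $n$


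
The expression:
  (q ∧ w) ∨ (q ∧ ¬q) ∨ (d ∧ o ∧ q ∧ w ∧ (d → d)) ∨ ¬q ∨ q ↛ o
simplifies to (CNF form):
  w ∨ ¬o ∨ ¬q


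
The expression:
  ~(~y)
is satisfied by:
  {y: True}


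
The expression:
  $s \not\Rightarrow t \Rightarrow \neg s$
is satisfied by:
  {t: True, s: False}
  {s: False, t: False}
  {s: True, t: True}


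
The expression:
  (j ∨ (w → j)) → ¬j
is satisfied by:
  {j: False}


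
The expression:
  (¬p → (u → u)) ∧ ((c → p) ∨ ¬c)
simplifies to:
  p ∨ ¬c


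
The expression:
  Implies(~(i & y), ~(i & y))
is always true.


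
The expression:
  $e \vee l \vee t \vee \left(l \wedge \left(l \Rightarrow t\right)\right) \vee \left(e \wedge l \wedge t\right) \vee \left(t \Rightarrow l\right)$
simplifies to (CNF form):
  $\text{True}$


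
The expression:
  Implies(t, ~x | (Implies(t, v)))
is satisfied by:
  {v: True, t: False, x: False}
  {t: False, x: False, v: False}
  {v: True, x: True, t: False}
  {x: True, t: False, v: False}
  {v: True, t: True, x: False}
  {t: True, v: False, x: False}
  {v: True, x: True, t: True}


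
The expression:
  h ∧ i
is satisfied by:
  {h: True, i: True}


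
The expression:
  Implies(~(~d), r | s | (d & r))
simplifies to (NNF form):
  r | s | ~d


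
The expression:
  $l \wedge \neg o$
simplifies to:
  $l \wedge \neg o$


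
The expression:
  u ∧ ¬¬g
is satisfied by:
  {u: True, g: True}


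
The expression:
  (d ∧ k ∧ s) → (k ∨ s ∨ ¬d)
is always true.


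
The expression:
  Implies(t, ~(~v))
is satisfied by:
  {v: True, t: False}
  {t: False, v: False}
  {t: True, v: True}


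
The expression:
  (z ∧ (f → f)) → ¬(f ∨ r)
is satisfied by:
  {r: False, z: False, f: False}
  {f: True, r: False, z: False}
  {r: True, f: False, z: False}
  {f: True, r: True, z: False}
  {z: True, f: False, r: False}


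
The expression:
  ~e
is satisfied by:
  {e: False}


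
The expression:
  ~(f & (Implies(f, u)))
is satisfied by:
  {u: False, f: False}
  {f: True, u: False}
  {u: True, f: False}


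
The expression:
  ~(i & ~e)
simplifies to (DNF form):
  e | ~i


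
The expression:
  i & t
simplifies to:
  i & t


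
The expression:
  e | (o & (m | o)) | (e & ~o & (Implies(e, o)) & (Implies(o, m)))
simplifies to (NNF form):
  e | o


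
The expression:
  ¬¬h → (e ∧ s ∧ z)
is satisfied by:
  {e: True, s: True, z: True, h: False}
  {e: True, s: True, z: False, h: False}
  {e: True, z: True, s: False, h: False}
  {e: True, z: False, s: False, h: False}
  {s: True, z: True, e: False, h: False}
  {s: True, e: False, z: False, h: False}
  {s: False, z: True, e: False, h: False}
  {s: False, e: False, z: False, h: False}
  {e: True, h: True, s: True, z: True}


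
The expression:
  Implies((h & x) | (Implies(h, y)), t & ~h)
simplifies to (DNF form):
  (h & ~h) | (t & ~h) | (h & ~h & ~x) | (h & ~h & ~y) | (h & ~x & ~y) | (t & ~h & ~x) | (t & ~h & ~y) | (t & ~x & ~y)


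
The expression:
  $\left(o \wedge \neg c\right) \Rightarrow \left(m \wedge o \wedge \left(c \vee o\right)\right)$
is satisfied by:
  {c: True, m: True, o: False}
  {c: True, o: False, m: False}
  {m: True, o: False, c: False}
  {m: False, o: False, c: False}
  {c: True, m: True, o: True}
  {c: True, o: True, m: False}
  {m: True, o: True, c: False}


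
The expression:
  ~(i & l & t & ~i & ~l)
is always true.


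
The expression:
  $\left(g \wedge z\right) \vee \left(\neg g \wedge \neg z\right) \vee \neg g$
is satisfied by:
  {z: True, g: False}
  {g: False, z: False}
  {g: True, z: True}


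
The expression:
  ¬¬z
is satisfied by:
  {z: True}


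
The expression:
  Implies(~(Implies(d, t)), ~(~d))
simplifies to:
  True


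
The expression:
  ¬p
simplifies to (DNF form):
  ¬p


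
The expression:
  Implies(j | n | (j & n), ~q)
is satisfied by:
  {n: False, q: False, j: False}
  {j: True, n: False, q: False}
  {n: True, j: False, q: False}
  {j: True, n: True, q: False}
  {q: True, j: False, n: False}


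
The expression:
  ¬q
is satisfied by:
  {q: False}


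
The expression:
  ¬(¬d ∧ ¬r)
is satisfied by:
  {r: True, d: True}
  {r: True, d: False}
  {d: True, r: False}


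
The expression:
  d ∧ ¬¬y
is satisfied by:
  {d: True, y: True}


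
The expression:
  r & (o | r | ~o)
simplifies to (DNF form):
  r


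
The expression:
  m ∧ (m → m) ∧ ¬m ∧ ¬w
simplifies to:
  False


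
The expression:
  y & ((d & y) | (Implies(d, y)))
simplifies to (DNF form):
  y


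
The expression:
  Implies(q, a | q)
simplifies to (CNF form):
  True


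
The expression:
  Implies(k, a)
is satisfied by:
  {a: True, k: False}
  {k: False, a: False}
  {k: True, a: True}


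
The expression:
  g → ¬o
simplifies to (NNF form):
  ¬g ∨ ¬o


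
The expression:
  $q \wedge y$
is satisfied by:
  {y: True, q: True}


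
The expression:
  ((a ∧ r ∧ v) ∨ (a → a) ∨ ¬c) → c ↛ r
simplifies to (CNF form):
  c ∧ ¬r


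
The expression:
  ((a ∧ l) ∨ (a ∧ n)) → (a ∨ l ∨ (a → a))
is always true.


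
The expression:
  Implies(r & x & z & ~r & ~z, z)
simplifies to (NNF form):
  True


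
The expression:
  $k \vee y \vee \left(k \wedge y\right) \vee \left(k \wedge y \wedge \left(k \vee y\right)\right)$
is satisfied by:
  {y: True, k: True}
  {y: True, k: False}
  {k: True, y: False}


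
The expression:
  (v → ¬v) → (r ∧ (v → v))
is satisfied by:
  {r: True, v: True}
  {r: True, v: False}
  {v: True, r: False}


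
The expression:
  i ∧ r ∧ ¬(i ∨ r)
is never true.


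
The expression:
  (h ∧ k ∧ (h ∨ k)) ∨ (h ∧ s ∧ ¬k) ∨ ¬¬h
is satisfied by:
  {h: True}


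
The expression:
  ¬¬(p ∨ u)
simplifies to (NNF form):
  p ∨ u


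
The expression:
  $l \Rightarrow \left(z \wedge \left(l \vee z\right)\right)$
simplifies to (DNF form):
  $z \vee \neg l$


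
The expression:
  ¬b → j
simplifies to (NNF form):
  b ∨ j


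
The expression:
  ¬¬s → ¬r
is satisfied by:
  {s: False, r: False}
  {r: True, s: False}
  {s: True, r: False}


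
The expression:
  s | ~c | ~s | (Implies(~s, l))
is always true.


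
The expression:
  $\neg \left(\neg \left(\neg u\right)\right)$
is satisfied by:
  {u: False}


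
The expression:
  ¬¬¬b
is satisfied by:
  {b: False}


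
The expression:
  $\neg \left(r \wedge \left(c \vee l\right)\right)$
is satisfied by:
  {l: False, r: False, c: False}
  {c: True, l: False, r: False}
  {l: True, c: False, r: False}
  {c: True, l: True, r: False}
  {r: True, c: False, l: False}


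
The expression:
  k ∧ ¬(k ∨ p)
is never true.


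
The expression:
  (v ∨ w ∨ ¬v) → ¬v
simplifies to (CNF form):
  ¬v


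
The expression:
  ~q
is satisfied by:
  {q: False}


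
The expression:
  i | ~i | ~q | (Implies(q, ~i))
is always true.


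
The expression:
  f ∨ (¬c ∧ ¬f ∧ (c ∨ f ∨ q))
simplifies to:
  f ∨ (q ∧ ¬c)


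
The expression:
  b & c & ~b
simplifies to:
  False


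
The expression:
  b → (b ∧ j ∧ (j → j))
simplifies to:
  j ∨ ¬b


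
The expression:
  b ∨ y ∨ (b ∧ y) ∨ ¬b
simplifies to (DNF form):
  True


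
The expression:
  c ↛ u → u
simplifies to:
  u ∨ ¬c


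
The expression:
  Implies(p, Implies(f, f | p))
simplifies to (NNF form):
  True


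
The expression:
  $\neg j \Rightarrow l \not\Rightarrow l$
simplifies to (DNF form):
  $j$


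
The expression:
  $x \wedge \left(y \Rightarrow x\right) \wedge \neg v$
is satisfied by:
  {x: True, v: False}


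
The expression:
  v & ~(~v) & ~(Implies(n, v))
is never true.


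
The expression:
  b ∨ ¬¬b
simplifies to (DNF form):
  b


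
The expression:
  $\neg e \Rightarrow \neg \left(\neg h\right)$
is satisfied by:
  {e: True, h: True}
  {e: True, h: False}
  {h: True, e: False}


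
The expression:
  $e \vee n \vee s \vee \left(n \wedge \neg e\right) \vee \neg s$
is always true.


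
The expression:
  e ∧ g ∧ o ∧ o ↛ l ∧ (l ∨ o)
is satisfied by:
  {e: True, o: True, g: True, l: False}


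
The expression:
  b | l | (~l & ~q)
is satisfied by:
  {b: True, l: True, q: False}
  {b: True, l: False, q: False}
  {l: True, b: False, q: False}
  {b: False, l: False, q: False}
  {q: True, b: True, l: True}
  {q: True, b: True, l: False}
  {q: True, l: True, b: False}


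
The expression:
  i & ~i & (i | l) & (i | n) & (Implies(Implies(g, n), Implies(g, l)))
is never true.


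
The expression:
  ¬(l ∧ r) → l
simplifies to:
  l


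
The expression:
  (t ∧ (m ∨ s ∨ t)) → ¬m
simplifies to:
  ¬m ∨ ¬t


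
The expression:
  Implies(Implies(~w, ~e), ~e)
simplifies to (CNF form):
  ~e | ~w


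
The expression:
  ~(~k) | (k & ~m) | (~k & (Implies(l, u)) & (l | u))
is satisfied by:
  {k: True, u: True}
  {k: True, u: False}
  {u: True, k: False}


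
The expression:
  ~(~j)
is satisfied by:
  {j: True}


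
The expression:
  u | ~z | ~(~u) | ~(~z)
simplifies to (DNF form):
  True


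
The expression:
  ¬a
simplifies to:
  ¬a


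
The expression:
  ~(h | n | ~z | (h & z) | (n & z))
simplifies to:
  z & ~h & ~n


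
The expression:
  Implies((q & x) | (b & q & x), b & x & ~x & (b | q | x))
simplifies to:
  ~q | ~x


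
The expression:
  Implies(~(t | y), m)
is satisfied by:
  {y: True, t: True, m: True}
  {y: True, t: True, m: False}
  {y: True, m: True, t: False}
  {y: True, m: False, t: False}
  {t: True, m: True, y: False}
  {t: True, m: False, y: False}
  {m: True, t: False, y: False}


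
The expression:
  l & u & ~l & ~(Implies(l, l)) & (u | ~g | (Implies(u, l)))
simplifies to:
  False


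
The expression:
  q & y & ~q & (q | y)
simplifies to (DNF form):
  False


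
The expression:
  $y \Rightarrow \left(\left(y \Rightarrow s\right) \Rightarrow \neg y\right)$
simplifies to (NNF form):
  $\neg s \vee \neg y$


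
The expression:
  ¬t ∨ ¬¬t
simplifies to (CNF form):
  True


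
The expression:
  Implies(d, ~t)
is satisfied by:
  {t: False, d: False}
  {d: True, t: False}
  {t: True, d: False}


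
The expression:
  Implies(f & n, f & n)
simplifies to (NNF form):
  True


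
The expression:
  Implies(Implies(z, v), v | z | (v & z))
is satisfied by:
  {z: True, v: True}
  {z: True, v: False}
  {v: True, z: False}


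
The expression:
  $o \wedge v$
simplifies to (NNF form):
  $o \wedge v$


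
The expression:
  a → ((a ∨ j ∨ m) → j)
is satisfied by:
  {j: True, a: False}
  {a: False, j: False}
  {a: True, j: True}


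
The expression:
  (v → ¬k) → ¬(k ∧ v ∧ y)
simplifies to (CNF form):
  True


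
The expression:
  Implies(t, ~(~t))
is always true.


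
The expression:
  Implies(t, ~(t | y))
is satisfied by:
  {t: False}


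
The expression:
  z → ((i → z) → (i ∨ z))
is always true.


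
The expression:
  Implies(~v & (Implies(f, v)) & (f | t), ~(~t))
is always true.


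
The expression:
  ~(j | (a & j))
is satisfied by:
  {j: False}


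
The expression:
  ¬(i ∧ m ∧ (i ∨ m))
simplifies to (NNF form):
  ¬i ∨ ¬m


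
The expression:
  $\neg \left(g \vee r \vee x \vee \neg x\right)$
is never true.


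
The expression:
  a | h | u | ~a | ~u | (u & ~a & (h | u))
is always true.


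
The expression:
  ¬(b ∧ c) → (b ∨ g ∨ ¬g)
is always true.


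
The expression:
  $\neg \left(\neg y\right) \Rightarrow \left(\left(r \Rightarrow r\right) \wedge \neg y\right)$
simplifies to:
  $\neg y$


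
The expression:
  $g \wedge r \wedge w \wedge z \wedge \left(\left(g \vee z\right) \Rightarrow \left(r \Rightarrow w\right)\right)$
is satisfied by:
  {r: True, z: True, w: True, g: True}


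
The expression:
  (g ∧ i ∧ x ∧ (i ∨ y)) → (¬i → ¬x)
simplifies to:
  True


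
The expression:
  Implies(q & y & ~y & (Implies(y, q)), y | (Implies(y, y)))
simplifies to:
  True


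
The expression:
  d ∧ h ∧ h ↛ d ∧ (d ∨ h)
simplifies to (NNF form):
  False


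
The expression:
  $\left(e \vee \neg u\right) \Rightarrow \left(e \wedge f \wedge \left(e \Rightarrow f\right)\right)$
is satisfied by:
  {u: True, f: True, e: False}
  {u: True, f: False, e: False}
  {e: True, u: True, f: True}
  {e: True, f: True, u: False}


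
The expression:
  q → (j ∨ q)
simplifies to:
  True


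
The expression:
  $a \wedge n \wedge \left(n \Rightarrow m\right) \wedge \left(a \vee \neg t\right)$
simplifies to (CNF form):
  $a \wedge m \wedge n$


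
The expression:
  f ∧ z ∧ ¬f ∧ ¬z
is never true.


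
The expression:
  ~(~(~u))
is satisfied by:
  {u: False}


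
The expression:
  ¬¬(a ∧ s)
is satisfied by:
  {a: True, s: True}


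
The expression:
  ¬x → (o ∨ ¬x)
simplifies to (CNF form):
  True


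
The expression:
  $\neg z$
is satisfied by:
  {z: False}


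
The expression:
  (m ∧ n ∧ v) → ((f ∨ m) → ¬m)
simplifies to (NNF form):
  ¬m ∨ ¬n ∨ ¬v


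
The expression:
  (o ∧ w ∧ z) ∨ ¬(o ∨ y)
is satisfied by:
  {z: True, w: True, y: False, o: False}
  {z: True, y: False, w: False, o: False}
  {w: True, z: False, y: False, o: False}
  {z: False, y: False, w: False, o: False}
  {z: True, o: True, w: True, y: False}
  {z: True, o: True, w: True, y: True}


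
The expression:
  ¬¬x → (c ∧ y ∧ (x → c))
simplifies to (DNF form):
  (c ∧ y) ∨ ¬x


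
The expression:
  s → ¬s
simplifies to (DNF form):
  ¬s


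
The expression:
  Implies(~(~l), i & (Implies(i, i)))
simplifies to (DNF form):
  i | ~l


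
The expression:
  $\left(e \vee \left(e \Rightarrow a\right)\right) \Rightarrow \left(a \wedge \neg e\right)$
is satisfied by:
  {a: True, e: False}


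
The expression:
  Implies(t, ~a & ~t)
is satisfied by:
  {t: False}


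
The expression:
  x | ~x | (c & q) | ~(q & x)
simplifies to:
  True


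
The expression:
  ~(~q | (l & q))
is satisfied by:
  {q: True, l: False}


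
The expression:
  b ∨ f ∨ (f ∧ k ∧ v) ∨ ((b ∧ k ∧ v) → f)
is always true.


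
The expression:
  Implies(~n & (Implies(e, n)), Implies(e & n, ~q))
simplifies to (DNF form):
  True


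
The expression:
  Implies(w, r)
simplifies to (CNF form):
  r | ~w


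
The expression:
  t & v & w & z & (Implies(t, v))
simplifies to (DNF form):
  t & v & w & z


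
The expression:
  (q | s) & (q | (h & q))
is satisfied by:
  {q: True}


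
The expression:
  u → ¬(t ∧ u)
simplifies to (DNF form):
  ¬t ∨ ¬u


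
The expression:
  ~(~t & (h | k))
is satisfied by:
  {t: True, k: False, h: False}
  {t: True, h: True, k: False}
  {t: True, k: True, h: False}
  {t: True, h: True, k: True}
  {h: False, k: False, t: False}


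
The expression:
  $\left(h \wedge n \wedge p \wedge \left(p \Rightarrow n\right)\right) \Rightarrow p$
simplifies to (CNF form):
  $\text{True}$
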